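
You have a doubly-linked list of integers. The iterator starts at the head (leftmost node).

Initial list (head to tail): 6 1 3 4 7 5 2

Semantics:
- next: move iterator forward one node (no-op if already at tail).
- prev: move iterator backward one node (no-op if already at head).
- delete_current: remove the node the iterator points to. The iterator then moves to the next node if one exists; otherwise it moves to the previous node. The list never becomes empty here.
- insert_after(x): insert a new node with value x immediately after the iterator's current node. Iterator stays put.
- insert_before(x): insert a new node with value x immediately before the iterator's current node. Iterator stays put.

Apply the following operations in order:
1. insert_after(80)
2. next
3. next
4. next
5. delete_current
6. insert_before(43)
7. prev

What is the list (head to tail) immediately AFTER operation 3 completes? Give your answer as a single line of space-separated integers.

After 1 (insert_after(80)): list=[6, 80, 1, 3, 4, 7, 5, 2] cursor@6
After 2 (next): list=[6, 80, 1, 3, 4, 7, 5, 2] cursor@80
After 3 (next): list=[6, 80, 1, 3, 4, 7, 5, 2] cursor@1

Answer: 6 80 1 3 4 7 5 2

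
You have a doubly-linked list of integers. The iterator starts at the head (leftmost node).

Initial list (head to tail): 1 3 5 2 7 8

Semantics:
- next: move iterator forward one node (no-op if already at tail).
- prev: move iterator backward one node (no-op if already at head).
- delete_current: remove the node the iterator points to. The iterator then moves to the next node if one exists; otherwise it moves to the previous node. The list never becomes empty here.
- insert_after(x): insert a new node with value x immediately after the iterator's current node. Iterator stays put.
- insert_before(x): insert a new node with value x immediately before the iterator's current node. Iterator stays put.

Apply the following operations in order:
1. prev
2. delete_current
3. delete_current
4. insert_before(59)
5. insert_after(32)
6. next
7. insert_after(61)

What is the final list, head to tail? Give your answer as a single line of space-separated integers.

Answer: 59 5 32 61 2 7 8

Derivation:
After 1 (prev): list=[1, 3, 5, 2, 7, 8] cursor@1
After 2 (delete_current): list=[3, 5, 2, 7, 8] cursor@3
After 3 (delete_current): list=[5, 2, 7, 8] cursor@5
After 4 (insert_before(59)): list=[59, 5, 2, 7, 8] cursor@5
After 5 (insert_after(32)): list=[59, 5, 32, 2, 7, 8] cursor@5
After 6 (next): list=[59, 5, 32, 2, 7, 8] cursor@32
After 7 (insert_after(61)): list=[59, 5, 32, 61, 2, 7, 8] cursor@32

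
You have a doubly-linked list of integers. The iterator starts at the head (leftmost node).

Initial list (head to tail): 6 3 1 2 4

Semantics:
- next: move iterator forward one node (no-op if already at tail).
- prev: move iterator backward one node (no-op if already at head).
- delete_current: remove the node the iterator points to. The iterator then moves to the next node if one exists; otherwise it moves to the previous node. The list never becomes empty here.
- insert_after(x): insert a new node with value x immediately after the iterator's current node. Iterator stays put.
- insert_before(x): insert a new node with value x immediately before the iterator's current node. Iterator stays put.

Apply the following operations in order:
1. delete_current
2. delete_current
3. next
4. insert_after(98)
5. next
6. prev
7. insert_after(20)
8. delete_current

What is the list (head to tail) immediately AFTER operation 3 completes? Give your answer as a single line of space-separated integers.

After 1 (delete_current): list=[3, 1, 2, 4] cursor@3
After 2 (delete_current): list=[1, 2, 4] cursor@1
After 3 (next): list=[1, 2, 4] cursor@2

Answer: 1 2 4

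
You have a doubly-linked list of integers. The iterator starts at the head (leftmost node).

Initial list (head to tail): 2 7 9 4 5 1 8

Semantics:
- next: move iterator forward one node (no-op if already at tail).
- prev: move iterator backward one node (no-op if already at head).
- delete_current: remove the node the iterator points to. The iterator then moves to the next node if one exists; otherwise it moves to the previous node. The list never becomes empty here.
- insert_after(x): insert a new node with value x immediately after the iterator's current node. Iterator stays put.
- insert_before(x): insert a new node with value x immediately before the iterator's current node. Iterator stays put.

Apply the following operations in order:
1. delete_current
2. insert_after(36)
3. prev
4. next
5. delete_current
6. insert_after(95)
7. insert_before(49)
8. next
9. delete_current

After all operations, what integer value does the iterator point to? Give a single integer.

After 1 (delete_current): list=[7, 9, 4, 5, 1, 8] cursor@7
After 2 (insert_after(36)): list=[7, 36, 9, 4, 5, 1, 8] cursor@7
After 3 (prev): list=[7, 36, 9, 4, 5, 1, 8] cursor@7
After 4 (next): list=[7, 36, 9, 4, 5, 1, 8] cursor@36
After 5 (delete_current): list=[7, 9, 4, 5, 1, 8] cursor@9
After 6 (insert_after(95)): list=[7, 9, 95, 4, 5, 1, 8] cursor@9
After 7 (insert_before(49)): list=[7, 49, 9, 95, 4, 5, 1, 8] cursor@9
After 8 (next): list=[7, 49, 9, 95, 4, 5, 1, 8] cursor@95
After 9 (delete_current): list=[7, 49, 9, 4, 5, 1, 8] cursor@4

Answer: 4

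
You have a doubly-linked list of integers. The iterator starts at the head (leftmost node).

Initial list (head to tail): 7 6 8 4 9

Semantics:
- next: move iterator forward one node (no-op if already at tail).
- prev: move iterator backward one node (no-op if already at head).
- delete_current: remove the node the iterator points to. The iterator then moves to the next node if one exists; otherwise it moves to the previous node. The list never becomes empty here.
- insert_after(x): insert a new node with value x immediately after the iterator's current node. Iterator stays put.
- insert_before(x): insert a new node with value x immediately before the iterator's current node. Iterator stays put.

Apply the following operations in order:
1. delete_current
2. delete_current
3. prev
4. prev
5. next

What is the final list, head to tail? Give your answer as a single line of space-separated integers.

Answer: 8 4 9

Derivation:
After 1 (delete_current): list=[6, 8, 4, 9] cursor@6
After 2 (delete_current): list=[8, 4, 9] cursor@8
After 3 (prev): list=[8, 4, 9] cursor@8
After 4 (prev): list=[8, 4, 9] cursor@8
After 5 (next): list=[8, 4, 9] cursor@4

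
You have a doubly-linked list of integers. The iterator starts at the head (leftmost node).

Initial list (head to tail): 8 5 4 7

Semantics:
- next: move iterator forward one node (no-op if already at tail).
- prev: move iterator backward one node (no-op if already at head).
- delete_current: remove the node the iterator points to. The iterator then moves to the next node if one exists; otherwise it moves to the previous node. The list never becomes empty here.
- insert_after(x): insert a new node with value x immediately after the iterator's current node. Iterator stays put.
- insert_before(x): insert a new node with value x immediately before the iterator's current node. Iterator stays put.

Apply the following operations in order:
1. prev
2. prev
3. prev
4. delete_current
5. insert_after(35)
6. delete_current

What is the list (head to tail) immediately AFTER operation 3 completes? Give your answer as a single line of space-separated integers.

After 1 (prev): list=[8, 5, 4, 7] cursor@8
After 2 (prev): list=[8, 5, 4, 7] cursor@8
After 3 (prev): list=[8, 5, 4, 7] cursor@8

Answer: 8 5 4 7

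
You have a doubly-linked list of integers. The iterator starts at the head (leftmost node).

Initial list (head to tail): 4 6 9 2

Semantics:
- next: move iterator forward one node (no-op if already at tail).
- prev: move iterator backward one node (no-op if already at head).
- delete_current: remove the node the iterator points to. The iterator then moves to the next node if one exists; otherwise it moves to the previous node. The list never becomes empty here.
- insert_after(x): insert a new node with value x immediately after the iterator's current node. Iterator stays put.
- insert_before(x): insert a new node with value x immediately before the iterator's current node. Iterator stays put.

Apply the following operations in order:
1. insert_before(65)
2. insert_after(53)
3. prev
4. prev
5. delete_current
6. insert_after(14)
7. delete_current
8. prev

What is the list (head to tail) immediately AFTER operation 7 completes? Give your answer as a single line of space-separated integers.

After 1 (insert_before(65)): list=[65, 4, 6, 9, 2] cursor@4
After 2 (insert_after(53)): list=[65, 4, 53, 6, 9, 2] cursor@4
After 3 (prev): list=[65, 4, 53, 6, 9, 2] cursor@65
After 4 (prev): list=[65, 4, 53, 6, 9, 2] cursor@65
After 5 (delete_current): list=[4, 53, 6, 9, 2] cursor@4
After 6 (insert_after(14)): list=[4, 14, 53, 6, 9, 2] cursor@4
After 7 (delete_current): list=[14, 53, 6, 9, 2] cursor@14

Answer: 14 53 6 9 2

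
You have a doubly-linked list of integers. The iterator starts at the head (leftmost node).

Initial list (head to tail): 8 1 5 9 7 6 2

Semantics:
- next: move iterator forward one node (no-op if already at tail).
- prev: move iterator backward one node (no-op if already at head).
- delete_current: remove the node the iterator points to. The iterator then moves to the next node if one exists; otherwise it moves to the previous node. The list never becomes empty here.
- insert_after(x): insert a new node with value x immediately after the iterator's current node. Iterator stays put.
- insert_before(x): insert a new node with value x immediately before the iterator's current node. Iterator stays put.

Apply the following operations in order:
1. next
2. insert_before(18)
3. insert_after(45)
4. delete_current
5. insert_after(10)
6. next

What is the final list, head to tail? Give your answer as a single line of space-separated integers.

Answer: 8 18 45 10 5 9 7 6 2

Derivation:
After 1 (next): list=[8, 1, 5, 9, 7, 6, 2] cursor@1
After 2 (insert_before(18)): list=[8, 18, 1, 5, 9, 7, 6, 2] cursor@1
After 3 (insert_after(45)): list=[8, 18, 1, 45, 5, 9, 7, 6, 2] cursor@1
After 4 (delete_current): list=[8, 18, 45, 5, 9, 7, 6, 2] cursor@45
After 5 (insert_after(10)): list=[8, 18, 45, 10, 5, 9, 7, 6, 2] cursor@45
After 6 (next): list=[8, 18, 45, 10, 5, 9, 7, 6, 2] cursor@10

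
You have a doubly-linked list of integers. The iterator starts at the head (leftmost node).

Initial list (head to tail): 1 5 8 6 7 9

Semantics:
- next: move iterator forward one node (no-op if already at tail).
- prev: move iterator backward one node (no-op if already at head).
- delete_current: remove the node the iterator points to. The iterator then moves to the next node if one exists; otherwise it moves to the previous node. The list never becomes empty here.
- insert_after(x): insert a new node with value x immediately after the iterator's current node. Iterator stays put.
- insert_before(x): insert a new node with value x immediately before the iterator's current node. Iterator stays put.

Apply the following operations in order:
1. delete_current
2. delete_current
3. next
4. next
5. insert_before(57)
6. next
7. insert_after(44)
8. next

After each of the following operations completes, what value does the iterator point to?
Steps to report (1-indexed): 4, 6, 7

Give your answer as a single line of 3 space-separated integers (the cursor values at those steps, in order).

Answer: 7 9 9

Derivation:
After 1 (delete_current): list=[5, 8, 6, 7, 9] cursor@5
After 2 (delete_current): list=[8, 6, 7, 9] cursor@8
After 3 (next): list=[8, 6, 7, 9] cursor@6
After 4 (next): list=[8, 6, 7, 9] cursor@7
After 5 (insert_before(57)): list=[8, 6, 57, 7, 9] cursor@7
After 6 (next): list=[8, 6, 57, 7, 9] cursor@9
After 7 (insert_after(44)): list=[8, 6, 57, 7, 9, 44] cursor@9
After 8 (next): list=[8, 6, 57, 7, 9, 44] cursor@44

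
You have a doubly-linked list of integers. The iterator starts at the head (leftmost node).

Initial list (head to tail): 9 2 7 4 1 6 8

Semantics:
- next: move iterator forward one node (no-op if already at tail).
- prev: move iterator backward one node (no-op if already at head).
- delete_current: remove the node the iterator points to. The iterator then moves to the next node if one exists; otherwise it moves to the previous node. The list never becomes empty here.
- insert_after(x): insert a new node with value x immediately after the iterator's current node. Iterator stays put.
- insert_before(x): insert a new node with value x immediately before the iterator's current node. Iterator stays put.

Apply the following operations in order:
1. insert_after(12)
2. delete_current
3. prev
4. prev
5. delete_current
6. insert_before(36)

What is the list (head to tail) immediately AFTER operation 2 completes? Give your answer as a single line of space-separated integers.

After 1 (insert_after(12)): list=[9, 12, 2, 7, 4, 1, 6, 8] cursor@9
After 2 (delete_current): list=[12, 2, 7, 4, 1, 6, 8] cursor@12

Answer: 12 2 7 4 1 6 8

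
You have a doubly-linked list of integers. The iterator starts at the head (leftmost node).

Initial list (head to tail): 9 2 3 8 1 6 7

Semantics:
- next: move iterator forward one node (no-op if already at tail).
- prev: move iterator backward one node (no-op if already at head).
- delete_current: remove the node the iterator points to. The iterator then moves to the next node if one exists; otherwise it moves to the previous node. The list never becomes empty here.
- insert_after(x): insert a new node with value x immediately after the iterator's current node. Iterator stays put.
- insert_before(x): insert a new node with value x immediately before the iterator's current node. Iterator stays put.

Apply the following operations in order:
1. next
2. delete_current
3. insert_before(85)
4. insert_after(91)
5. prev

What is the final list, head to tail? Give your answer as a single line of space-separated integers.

Answer: 9 85 3 91 8 1 6 7

Derivation:
After 1 (next): list=[9, 2, 3, 8, 1, 6, 7] cursor@2
After 2 (delete_current): list=[9, 3, 8, 1, 6, 7] cursor@3
After 3 (insert_before(85)): list=[9, 85, 3, 8, 1, 6, 7] cursor@3
After 4 (insert_after(91)): list=[9, 85, 3, 91, 8, 1, 6, 7] cursor@3
After 5 (prev): list=[9, 85, 3, 91, 8, 1, 6, 7] cursor@85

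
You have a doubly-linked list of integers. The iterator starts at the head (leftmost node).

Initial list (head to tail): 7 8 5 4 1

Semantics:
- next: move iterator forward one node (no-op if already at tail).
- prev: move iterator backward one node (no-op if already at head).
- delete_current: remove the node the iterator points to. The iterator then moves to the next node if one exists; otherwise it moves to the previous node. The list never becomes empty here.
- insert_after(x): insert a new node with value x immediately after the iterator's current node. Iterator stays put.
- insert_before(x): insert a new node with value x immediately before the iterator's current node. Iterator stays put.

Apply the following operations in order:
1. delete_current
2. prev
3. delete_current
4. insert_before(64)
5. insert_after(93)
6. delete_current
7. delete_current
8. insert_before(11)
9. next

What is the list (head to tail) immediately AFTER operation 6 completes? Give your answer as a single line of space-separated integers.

After 1 (delete_current): list=[8, 5, 4, 1] cursor@8
After 2 (prev): list=[8, 5, 4, 1] cursor@8
After 3 (delete_current): list=[5, 4, 1] cursor@5
After 4 (insert_before(64)): list=[64, 5, 4, 1] cursor@5
After 5 (insert_after(93)): list=[64, 5, 93, 4, 1] cursor@5
After 6 (delete_current): list=[64, 93, 4, 1] cursor@93

Answer: 64 93 4 1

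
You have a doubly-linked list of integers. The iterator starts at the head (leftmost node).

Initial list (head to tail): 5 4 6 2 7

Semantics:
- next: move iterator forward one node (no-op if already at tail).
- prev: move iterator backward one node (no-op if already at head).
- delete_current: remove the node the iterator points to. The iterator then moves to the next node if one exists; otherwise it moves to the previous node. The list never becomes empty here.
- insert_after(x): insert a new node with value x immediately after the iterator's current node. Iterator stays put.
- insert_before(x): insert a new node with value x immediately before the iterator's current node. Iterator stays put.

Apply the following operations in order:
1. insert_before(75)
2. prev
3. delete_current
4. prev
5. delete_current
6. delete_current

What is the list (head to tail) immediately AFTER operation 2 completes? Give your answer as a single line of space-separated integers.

Answer: 75 5 4 6 2 7

Derivation:
After 1 (insert_before(75)): list=[75, 5, 4, 6, 2, 7] cursor@5
After 2 (prev): list=[75, 5, 4, 6, 2, 7] cursor@75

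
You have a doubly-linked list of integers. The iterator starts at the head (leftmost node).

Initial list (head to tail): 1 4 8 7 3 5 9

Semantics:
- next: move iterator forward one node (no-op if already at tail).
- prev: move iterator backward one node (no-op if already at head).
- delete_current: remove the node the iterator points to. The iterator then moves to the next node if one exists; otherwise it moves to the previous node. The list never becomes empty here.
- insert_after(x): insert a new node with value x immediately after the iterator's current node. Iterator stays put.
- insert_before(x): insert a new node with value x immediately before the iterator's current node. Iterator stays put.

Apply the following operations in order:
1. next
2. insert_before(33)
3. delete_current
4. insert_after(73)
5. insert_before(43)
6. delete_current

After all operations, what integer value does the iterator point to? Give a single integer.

After 1 (next): list=[1, 4, 8, 7, 3, 5, 9] cursor@4
After 2 (insert_before(33)): list=[1, 33, 4, 8, 7, 3, 5, 9] cursor@4
After 3 (delete_current): list=[1, 33, 8, 7, 3, 5, 9] cursor@8
After 4 (insert_after(73)): list=[1, 33, 8, 73, 7, 3, 5, 9] cursor@8
After 5 (insert_before(43)): list=[1, 33, 43, 8, 73, 7, 3, 5, 9] cursor@8
After 6 (delete_current): list=[1, 33, 43, 73, 7, 3, 5, 9] cursor@73

Answer: 73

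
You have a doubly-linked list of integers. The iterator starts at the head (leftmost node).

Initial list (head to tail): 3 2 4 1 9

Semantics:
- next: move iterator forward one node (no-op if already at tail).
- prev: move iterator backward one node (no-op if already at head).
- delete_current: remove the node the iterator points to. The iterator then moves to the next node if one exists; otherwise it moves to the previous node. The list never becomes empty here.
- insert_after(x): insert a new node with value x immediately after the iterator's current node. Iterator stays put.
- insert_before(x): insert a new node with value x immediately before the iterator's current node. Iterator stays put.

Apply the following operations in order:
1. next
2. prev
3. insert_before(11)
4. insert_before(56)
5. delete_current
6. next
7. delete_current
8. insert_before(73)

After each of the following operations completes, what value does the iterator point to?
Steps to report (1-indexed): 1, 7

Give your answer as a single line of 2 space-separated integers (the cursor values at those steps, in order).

Answer: 2 1

Derivation:
After 1 (next): list=[3, 2, 4, 1, 9] cursor@2
After 2 (prev): list=[3, 2, 4, 1, 9] cursor@3
After 3 (insert_before(11)): list=[11, 3, 2, 4, 1, 9] cursor@3
After 4 (insert_before(56)): list=[11, 56, 3, 2, 4, 1, 9] cursor@3
After 5 (delete_current): list=[11, 56, 2, 4, 1, 9] cursor@2
After 6 (next): list=[11, 56, 2, 4, 1, 9] cursor@4
After 7 (delete_current): list=[11, 56, 2, 1, 9] cursor@1
After 8 (insert_before(73)): list=[11, 56, 2, 73, 1, 9] cursor@1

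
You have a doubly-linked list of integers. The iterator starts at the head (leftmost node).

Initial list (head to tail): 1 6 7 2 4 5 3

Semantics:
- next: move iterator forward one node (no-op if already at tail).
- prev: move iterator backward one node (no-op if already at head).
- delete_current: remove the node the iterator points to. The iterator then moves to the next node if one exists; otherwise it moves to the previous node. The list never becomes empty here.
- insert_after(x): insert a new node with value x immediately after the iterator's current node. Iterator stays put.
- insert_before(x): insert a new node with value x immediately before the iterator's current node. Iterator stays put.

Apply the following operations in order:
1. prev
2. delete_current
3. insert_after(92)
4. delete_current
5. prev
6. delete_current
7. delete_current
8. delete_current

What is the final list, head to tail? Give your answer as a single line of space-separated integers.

Answer: 4 5 3

Derivation:
After 1 (prev): list=[1, 6, 7, 2, 4, 5, 3] cursor@1
After 2 (delete_current): list=[6, 7, 2, 4, 5, 3] cursor@6
After 3 (insert_after(92)): list=[6, 92, 7, 2, 4, 5, 3] cursor@6
After 4 (delete_current): list=[92, 7, 2, 4, 5, 3] cursor@92
After 5 (prev): list=[92, 7, 2, 4, 5, 3] cursor@92
After 6 (delete_current): list=[7, 2, 4, 5, 3] cursor@7
After 7 (delete_current): list=[2, 4, 5, 3] cursor@2
After 8 (delete_current): list=[4, 5, 3] cursor@4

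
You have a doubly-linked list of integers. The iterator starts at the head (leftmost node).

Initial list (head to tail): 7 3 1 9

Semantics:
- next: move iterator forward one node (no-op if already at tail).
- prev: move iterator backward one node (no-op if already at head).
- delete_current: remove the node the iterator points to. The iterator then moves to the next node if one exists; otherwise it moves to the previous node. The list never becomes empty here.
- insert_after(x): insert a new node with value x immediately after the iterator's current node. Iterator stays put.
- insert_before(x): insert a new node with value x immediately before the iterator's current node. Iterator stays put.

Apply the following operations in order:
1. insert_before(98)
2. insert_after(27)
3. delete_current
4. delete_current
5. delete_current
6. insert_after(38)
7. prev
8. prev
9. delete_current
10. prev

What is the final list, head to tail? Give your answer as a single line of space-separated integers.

After 1 (insert_before(98)): list=[98, 7, 3, 1, 9] cursor@7
After 2 (insert_after(27)): list=[98, 7, 27, 3, 1, 9] cursor@7
After 3 (delete_current): list=[98, 27, 3, 1, 9] cursor@27
After 4 (delete_current): list=[98, 3, 1, 9] cursor@3
After 5 (delete_current): list=[98, 1, 9] cursor@1
After 6 (insert_after(38)): list=[98, 1, 38, 9] cursor@1
After 7 (prev): list=[98, 1, 38, 9] cursor@98
After 8 (prev): list=[98, 1, 38, 9] cursor@98
After 9 (delete_current): list=[1, 38, 9] cursor@1
After 10 (prev): list=[1, 38, 9] cursor@1

Answer: 1 38 9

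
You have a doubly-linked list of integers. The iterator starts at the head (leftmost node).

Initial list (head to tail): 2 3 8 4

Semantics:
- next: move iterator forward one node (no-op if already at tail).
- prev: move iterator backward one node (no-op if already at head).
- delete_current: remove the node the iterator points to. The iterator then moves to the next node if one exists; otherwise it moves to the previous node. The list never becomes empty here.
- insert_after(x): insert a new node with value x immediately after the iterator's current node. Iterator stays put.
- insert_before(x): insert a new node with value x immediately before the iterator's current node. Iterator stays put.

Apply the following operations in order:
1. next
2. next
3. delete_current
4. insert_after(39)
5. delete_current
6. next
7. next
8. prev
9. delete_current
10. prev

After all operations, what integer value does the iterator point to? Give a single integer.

After 1 (next): list=[2, 3, 8, 4] cursor@3
After 2 (next): list=[2, 3, 8, 4] cursor@8
After 3 (delete_current): list=[2, 3, 4] cursor@4
After 4 (insert_after(39)): list=[2, 3, 4, 39] cursor@4
After 5 (delete_current): list=[2, 3, 39] cursor@39
After 6 (next): list=[2, 3, 39] cursor@39
After 7 (next): list=[2, 3, 39] cursor@39
After 8 (prev): list=[2, 3, 39] cursor@3
After 9 (delete_current): list=[2, 39] cursor@39
After 10 (prev): list=[2, 39] cursor@2

Answer: 2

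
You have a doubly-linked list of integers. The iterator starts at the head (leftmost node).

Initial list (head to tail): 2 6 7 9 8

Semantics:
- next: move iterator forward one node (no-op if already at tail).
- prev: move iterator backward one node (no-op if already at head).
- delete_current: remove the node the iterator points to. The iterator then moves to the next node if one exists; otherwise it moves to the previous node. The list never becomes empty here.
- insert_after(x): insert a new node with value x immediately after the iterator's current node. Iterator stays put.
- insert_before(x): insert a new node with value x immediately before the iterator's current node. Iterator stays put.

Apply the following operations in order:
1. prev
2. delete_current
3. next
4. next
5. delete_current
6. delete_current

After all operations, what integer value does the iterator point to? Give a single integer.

Answer: 7

Derivation:
After 1 (prev): list=[2, 6, 7, 9, 8] cursor@2
After 2 (delete_current): list=[6, 7, 9, 8] cursor@6
After 3 (next): list=[6, 7, 9, 8] cursor@7
After 4 (next): list=[6, 7, 9, 8] cursor@9
After 5 (delete_current): list=[6, 7, 8] cursor@8
After 6 (delete_current): list=[6, 7] cursor@7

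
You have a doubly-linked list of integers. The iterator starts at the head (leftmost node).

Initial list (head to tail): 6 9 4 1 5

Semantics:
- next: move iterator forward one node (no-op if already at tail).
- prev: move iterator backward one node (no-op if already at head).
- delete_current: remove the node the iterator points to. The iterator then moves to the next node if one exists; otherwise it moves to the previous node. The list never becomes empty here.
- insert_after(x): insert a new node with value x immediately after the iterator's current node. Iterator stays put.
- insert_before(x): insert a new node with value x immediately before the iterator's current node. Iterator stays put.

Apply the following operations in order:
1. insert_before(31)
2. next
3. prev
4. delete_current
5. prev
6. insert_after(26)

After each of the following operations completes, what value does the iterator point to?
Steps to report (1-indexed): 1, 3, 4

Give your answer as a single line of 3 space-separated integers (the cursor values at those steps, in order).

After 1 (insert_before(31)): list=[31, 6, 9, 4, 1, 5] cursor@6
After 2 (next): list=[31, 6, 9, 4, 1, 5] cursor@9
After 3 (prev): list=[31, 6, 9, 4, 1, 5] cursor@6
After 4 (delete_current): list=[31, 9, 4, 1, 5] cursor@9
After 5 (prev): list=[31, 9, 4, 1, 5] cursor@31
After 6 (insert_after(26)): list=[31, 26, 9, 4, 1, 5] cursor@31

Answer: 6 6 9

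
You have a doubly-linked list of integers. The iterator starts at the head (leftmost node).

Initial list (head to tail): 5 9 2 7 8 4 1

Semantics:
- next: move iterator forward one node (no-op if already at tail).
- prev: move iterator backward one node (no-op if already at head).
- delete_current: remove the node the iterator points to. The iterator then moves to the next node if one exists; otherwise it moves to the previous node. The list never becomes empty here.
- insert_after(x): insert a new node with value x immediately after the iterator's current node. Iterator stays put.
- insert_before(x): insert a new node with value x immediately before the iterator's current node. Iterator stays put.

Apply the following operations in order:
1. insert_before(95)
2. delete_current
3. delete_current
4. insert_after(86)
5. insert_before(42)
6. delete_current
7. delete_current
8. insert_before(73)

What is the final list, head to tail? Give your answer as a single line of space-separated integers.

After 1 (insert_before(95)): list=[95, 5, 9, 2, 7, 8, 4, 1] cursor@5
After 2 (delete_current): list=[95, 9, 2, 7, 8, 4, 1] cursor@9
After 3 (delete_current): list=[95, 2, 7, 8, 4, 1] cursor@2
After 4 (insert_after(86)): list=[95, 2, 86, 7, 8, 4, 1] cursor@2
After 5 (insert_before(42)): list=[95, 42, 2, 86, 7, 8, 4, 1] cursor@2
After 6 (delete_current): list=[95, 42, 86, 7, 8, 4, 1] cursor@86
After 7 (delete_current): list=[95, 42, 7, 8, 4, 1] cursor@7
After 8 (insert_before(73)): list=[95, 42, 73, 7, 8, 4, 1] cursor@7

Answer: 95 42 73 7 8 4 1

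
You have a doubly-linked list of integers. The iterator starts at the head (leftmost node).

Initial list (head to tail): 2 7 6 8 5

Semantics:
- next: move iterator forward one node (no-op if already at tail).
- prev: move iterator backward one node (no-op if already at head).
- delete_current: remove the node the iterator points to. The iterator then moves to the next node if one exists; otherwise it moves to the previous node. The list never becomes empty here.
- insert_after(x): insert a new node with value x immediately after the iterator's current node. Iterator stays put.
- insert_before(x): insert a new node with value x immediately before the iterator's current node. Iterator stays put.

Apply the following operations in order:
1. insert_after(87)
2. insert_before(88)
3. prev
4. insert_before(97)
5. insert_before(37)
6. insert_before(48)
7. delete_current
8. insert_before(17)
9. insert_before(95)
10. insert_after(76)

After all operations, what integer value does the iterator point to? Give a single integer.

After 1 (insert_after(87)): list=[2, 87, 7, 6, 8, 5] cursor@2
After 2 (insert_before(88)): list=[88, 2, 87, 7, 6, 8, 5] cursor@2
After 3 (prev): list=[88, 2, 87, 7, 6, 8, 5] cursor@88
After 4 (insert_before(97)): list=[97, 88, 2, 87, 7, 6, 8, 5] cursor@88
After 5 (insert_before(37)): list=[97, 37, 88, 2, 87, 7, 6, 8, 5] cursor@88
After 6 (insert_before(48)): list=[97, 37, 48, 88, 2, 87, 7, 6, 8, 5] cursor@88
After 7 (delete_current): list=[97, 37, 48, 2, 87, 7, 6, 8, 5] cursor@2
After 8 (insert_before(17)): list=[97, 37, 48, 17, 2, 87, 7, 6, 8, 5] cursor@2
After 9 (insert_before(95)): list=[97, 37, 48, 17, 95, 2, 87, 7, 6, 8, 5] cursor@2
After 10 (insert_after(76)): list=[97, 37, 48, 17, 95, 2, 76, 87, 7, 6, 8, 5] cursor@2

Answer: 2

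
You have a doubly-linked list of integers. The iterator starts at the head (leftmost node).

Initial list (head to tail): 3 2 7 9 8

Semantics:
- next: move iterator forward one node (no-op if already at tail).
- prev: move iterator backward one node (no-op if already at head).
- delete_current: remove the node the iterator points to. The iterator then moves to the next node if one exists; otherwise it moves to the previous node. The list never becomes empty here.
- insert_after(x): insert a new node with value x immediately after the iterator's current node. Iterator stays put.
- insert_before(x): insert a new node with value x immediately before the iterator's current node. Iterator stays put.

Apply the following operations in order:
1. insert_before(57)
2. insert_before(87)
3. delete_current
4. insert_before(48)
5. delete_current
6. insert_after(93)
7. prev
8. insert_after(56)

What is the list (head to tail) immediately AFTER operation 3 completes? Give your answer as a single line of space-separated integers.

Answer: 57 87 2 7 9 8

Derivation:
After 1 (insert_before(57)): list=[57, 3, 2, 7, 9, 8] cursor@3
After 2 (insert_before(87)): list=[57, 87, 3, 2, 7, 9, 8] cursor@3
After 3 (delete_current): list=[57, 87, 2, 7, 9, 8] cursor@2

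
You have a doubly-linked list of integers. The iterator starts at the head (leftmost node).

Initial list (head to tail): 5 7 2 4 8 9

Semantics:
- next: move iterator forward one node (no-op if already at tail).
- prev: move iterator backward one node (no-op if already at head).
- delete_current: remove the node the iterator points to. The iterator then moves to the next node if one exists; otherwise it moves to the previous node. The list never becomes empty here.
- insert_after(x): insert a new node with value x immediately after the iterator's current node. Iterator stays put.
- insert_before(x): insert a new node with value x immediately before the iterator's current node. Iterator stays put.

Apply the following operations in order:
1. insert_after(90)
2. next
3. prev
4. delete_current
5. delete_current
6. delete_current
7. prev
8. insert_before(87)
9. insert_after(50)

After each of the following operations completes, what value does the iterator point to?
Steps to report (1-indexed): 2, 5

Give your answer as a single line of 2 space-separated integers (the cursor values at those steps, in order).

Answer: 90 7

Derivation:
After 1 (insert_after(90)): list=[5, 90, 7, 2, 4, 8, 9] cursor@5
After 2 (next): list=[5, 90, 7, 2, 4, 8, 9] cursor@90
After 3 (prev): list=[5, 90, 7, 2, 4, 8, 9] cursor@5
After 4 (delete_current): list=[90, 7, 2, 4, 8, 9] cursor@90
After 5 (delete_current): list=[7, 2, 4, 8, 9] cursor@7
After 6 (delete_current): list=[2, 4, 8, 9] cursor@2
After 7 (prev): list=[2, 4, 8, 9] cursor@2
After 8 (insert_before(87)): list=[87, 2, 4, 8, 9] cursor@2
After 9 (insert_after(50)): list=[87, 2, 50, 4, 8, 9] cursor@2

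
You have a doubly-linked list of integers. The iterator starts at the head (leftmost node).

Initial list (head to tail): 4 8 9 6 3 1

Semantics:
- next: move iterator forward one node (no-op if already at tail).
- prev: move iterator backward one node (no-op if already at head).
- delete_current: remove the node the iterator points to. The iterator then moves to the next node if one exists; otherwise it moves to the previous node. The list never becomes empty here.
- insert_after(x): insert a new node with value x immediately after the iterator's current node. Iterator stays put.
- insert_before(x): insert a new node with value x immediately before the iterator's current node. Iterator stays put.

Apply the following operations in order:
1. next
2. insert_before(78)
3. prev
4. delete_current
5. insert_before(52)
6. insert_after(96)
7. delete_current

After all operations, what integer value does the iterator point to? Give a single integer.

After 1 (next): list=[4, 8, 9, 6, 3, 1] cursor@8
After 2 (insert_before(78)): list=[4, 78, 8, 9, 6, 3, 1] cursor@8
After 3 (prev): list=[4, 78, 8, 9, 6, 3, 1] cursor@78
After 4 (delete_current): list=[4, 8, 9, 6, 3, 1] cursor@8
After 5 (insert_before(52)): list=[4, 52, 8, 9, 6, 3, 1] cursor@8
After 6 (insert_after(96)): list=[4, 52, 8, 96, 9, 6, 3, 1] cursor@8
After 7 (delete_current): list=[4, 52, 96, 9, 6, 3, 1] cursor@96

Answer: 96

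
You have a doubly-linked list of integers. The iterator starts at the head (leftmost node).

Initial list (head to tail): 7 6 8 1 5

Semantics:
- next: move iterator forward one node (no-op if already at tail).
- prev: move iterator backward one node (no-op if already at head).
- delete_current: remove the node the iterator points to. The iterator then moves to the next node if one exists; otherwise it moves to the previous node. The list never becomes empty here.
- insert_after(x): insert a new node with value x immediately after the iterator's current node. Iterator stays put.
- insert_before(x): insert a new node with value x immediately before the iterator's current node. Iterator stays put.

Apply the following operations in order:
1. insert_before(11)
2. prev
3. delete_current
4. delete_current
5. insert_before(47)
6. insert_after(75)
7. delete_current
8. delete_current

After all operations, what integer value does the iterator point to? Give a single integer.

After 1 (insert_before(11)): list=[11, 7, 6, 8, 1, 5] cursor@7
After 2 (prev): list=[11, 7, 6, 8, 1, 5] cursor@11
After 3 (delete_current): list=[7, 6, 8, 1, 5] cursor@7
After 4 (delete_current): list=[6, 8, 1, 5] cursor@6
After 5 (insert_before(47)): list=[47, 6, 8, 1, 5] cursor@6
After 6 (insert_after(75)): list=[47, 6, 75, 8, 1, 5] cursor@6
After 7 (delete_current): list=[47, 75, 8, 1, 5] cursor@75
After 8 (delete_current): list=[47, 8, 1, 5] cursor@8

Answer: 8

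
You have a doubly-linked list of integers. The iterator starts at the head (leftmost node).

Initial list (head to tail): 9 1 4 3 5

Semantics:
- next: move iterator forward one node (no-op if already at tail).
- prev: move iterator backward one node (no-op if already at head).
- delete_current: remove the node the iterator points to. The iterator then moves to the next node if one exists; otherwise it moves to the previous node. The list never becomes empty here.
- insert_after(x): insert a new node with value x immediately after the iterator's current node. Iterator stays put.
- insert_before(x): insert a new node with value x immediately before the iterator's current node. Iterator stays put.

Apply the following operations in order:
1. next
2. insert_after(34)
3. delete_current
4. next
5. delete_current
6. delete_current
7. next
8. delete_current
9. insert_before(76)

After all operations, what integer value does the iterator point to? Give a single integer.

Answer: 34

Derivation:
After 1 (next): list=[9, 1, 4, 3, 5] cursor@1
After 2 (insert_after(34)): list=[9, 1, 34, 4, 3, 5] cursor@1
After 3 (delete_current): list=[9, 34, 4, 3, 5] cursor@34
After 4 (next): list=[9, 34, 4, 3, 5] cursor@4
After 5 (delete_current): list=[9, 34, 3, 5] cursor@3
After 6 (delete_current): list=[9, 34, 5] cursor@5
After 7 (next): list=[9, 34, 5] cursor@5
After 8 (delete_current): list=[9, 34] cursor@34
After 9 (insert_before(76)): list=[9, 76, 34] cursor@34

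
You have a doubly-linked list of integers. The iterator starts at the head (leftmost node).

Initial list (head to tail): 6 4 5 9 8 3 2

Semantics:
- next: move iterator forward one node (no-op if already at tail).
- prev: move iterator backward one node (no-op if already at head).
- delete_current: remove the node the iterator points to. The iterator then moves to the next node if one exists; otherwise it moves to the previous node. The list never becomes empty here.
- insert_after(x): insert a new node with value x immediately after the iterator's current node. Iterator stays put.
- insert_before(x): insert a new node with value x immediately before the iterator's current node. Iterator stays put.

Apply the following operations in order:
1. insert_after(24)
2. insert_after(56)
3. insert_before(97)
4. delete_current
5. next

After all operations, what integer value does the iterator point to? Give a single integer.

Answer: 24

Derivation:
After 1 (insert_after(24)): list=[6, 24, 4, 5, 9, 8, 3, 2] cursor@6
After 2 (insert_after(56)): list=[6, 56, 24, 4, 5, 9, 8, 3, 2] cursor@6
After 3 (insert_before(97)): list=[97, 6, 56, 24, 4, 5, 9, 8, 3, 2] cursor@6
After 4 (delete_current): list=[97, 56, 24, 4, 5, 9, 8, 3, 2] cursor@56
After 5 (next): list=[97, 56, 24, 4, 5, 9, 8, 3, 2] cursor@24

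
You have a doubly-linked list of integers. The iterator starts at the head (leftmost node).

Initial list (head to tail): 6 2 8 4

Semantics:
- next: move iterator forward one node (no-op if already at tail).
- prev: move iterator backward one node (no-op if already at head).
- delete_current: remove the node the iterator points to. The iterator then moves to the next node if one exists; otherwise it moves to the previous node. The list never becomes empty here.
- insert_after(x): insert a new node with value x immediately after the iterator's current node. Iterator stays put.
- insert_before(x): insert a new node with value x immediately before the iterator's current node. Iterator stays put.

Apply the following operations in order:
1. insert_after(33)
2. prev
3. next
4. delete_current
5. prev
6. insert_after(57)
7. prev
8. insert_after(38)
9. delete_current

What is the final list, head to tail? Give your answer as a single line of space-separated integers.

After 1 (insert_after(33)): list=[6, 33, 2, 8, 4] cursor@6
After 2 (prev): list=[6, 33, 2, 8, 4] cursor@6
After 3 (next): list=[6, 33, 2, 8, 4] cursor@33
After 4 (delete_current): list=[6, 2, 8, 4] cursor@2
After 5 (prev): list=[6, 2, 8, 4] cursor@6
After 6 (insert_after(57)): list=[6, 57, 2, 8, 4] cursor@6
After 7 (prev): list=[6, 57, 2, 8, 4] cursor@6
After 8 (insert_after(38)): list=[6, 38, 57, 2, 8, 4] cursor@6
After 9 (delete_current): list=[38, 57, 2, 8, 4] cursor@38

Answer: 38 57 2 8 4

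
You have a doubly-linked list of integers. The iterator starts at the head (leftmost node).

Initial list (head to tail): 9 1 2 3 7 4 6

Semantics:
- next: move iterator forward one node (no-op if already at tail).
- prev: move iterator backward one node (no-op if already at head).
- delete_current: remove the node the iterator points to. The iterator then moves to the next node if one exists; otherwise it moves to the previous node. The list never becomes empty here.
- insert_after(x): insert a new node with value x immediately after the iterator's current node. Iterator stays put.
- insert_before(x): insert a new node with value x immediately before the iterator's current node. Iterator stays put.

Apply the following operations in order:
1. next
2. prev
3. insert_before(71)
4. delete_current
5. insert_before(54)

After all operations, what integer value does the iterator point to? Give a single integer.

Answer: 1

Derivation:
After 1 (next): list=[9, 1, 2, 3, 7, 4, 6] cursor@1
After 2 (prev): list=[9, 1, 2, 3, 7, 4, 6] cursor@9
After 3 (insert_before(71)): list=[71, 9, 1, 2, 3, 7, 4, 6] cursor@9
After 4 (delete_current): list=[71, 1, 2, 3, 7, 4, 6] cursor@1
After 5 (insert_before(54)): list=[71, 54, 1, 2, 3, 7, 4, 6] cursor@1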